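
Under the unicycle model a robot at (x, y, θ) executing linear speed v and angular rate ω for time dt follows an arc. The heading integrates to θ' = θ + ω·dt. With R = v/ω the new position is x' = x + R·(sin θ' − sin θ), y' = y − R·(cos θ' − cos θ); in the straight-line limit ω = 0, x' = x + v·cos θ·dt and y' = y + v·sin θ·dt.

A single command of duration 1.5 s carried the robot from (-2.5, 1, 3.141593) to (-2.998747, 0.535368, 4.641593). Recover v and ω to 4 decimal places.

v = 0.5000, ω = 1.0000

Δθ = 4.641593 − 3.141593 = 1.500000
ω = Δθ/dt = 1.500000/1.5 = 1.0000
R = Δx/(sin θ' − sin θ) = 0.5000
v = R·ω = 0.5000·1.0000 = 0.5000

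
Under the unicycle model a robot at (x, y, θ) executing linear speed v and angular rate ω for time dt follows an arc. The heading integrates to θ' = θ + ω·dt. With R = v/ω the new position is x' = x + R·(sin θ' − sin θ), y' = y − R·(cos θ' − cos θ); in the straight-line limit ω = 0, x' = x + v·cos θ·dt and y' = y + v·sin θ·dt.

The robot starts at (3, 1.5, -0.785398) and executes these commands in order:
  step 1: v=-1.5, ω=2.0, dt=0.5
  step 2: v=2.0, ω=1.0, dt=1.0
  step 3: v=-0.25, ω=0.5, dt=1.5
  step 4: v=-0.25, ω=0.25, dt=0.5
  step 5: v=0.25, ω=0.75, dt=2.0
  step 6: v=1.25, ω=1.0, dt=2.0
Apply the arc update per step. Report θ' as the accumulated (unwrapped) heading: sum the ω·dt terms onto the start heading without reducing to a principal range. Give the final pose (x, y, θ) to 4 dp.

step 1: θ'=0.2146 (R=-0.7500) → pose (2.3100, 1.7025, 0.2146)
step 2: θ'=1.2146 (R=2.0000) → pose (3.7585, 2.9592, 1.2146)
step 3: θ'=1.9646 (R=-0.5000) → pose (3.7654, 2.5930, 1.9646)
step 4: θ'=2.0896 (R=-1.0000) → pose (3.8204, 2.4808, 2.0896)
step 5: θ'=3.5896 (R=0.3333) → pose (3.3866, 2.6160, 3.5896)
step 6: θ'=5.5896 (R=1.2500) → pose (3.1289, 0.5281, 5.5896)

(3.1289, 0.5281, 5.5896)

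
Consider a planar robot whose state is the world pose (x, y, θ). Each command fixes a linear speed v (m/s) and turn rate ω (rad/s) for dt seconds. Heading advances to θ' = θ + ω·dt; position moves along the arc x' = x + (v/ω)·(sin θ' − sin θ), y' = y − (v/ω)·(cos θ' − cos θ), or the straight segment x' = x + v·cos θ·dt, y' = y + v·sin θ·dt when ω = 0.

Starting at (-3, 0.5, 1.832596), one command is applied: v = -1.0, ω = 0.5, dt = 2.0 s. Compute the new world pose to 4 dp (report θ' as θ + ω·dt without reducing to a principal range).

(-1.6764, -0.8876, 2.8326)

θ' = 1.8326 + 0.5·2.0 = 2.8326
R = v/ω = -1.0/0.5 = -2.0000
x' = -3 + -2.0000·(sin 2.8326 − sin 1.8326) = -1.6764
y' = 0.5 − -2.0000·(cos 2.8326 − cos 1.8326) = -0.8876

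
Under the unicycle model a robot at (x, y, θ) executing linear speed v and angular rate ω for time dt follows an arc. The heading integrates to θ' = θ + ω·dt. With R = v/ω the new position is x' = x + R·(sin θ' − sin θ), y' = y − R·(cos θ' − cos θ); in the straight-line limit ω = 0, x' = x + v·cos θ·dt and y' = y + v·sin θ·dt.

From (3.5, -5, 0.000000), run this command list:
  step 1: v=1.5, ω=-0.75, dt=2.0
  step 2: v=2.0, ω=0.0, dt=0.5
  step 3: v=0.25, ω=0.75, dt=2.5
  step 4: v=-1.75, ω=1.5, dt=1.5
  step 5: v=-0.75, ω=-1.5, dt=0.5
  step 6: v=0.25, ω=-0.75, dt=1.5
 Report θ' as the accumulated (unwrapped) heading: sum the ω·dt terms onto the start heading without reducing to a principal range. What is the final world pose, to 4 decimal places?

(6.1923, -10.1839, 0.7500)

step 1: θ'=-1.5000 (R=-2.0000) → pose (5.4950, -6.8585, -1.5000)
step 2: θ'=-1.5000 (straight) → pose (5.5657, -7.8560, -1.5000)
step 3: θ'=0.3750 (R=0.3333) → pose (6.0203, -8.1426, 0.3750)
step 4: θ'=2.6250 (R=-1.1667) → pose (5.8714, -10.2426, 2.6250)
step 5: θ'=1.8750 (R=0.5000) → pose (6.1015, -10.5276, 1.8750)
step 6: θ'=0.7500 (R=-0.3333) → pose (6.1923, -10.1839, 0.7500)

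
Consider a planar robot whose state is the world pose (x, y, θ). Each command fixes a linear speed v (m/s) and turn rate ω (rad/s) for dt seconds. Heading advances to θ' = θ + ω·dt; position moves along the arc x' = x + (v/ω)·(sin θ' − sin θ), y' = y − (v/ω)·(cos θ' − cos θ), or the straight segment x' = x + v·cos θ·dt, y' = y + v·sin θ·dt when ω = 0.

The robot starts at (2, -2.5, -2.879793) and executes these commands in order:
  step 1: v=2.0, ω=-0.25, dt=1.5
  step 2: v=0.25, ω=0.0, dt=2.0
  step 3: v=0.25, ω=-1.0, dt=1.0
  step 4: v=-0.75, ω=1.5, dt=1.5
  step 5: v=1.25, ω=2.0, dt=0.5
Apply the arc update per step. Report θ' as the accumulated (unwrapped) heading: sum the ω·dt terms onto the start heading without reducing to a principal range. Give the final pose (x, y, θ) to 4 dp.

(-0.7253, -3.1143, -1.0048)

step 1: θ'=-3.2548 (R=-8.0000) → pose (-0.9742, -2.7214, -3.2548)
step 2: θ'=-3.2548 (straight) → pose (-1.4710, -2.6649, -3.2548)
step 3: θ'=-4.2548 (R=-0.2500) → pose (-1.6671, -2.5270, -4.2548)
step 4: θ'=-2.0048 (R=-0.5000) → pose (-0.7649, -2.5163, -2.0048)
step 5: θ'=-1.0048 (R=0.6250) → pose (-0.7253, -3.1143, -1.0048)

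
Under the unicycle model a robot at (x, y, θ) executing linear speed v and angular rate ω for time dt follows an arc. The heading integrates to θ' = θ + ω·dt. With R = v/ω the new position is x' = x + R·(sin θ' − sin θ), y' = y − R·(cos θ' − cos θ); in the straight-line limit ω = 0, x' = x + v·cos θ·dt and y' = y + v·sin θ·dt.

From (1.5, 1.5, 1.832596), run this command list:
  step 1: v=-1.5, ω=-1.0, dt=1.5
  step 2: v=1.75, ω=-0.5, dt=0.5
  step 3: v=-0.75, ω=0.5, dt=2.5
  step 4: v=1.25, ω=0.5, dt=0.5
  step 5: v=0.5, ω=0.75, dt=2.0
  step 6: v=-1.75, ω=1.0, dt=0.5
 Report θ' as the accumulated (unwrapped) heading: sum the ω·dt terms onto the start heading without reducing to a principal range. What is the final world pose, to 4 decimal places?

(0.3542, 0.1743, 3.5826)

step 1: θ'=0.3326 (R=1.5000) → pose (0.5409, -0.3060, 0.3326)
step 2: θ'=0.0826 (R=-3.5000) → pose (1.3948, -0.1262, 0.0826)
step 3: θ'=1.3326 (R=-1.5000) → pose (0.0610, -1.2671, 1.3326)
step 4: θ'=1.5826 (R=2.5000) → pose (0.1314, -0.6477, 1.5826)
step 5: θ'=3.0826 (R=0.6667) → pose (-0.4959, 0.0099, 3.0826)
step 6: θ'=3.5826 (R=-1.7500) → pose (0.3542, 0.1743, 3.5826)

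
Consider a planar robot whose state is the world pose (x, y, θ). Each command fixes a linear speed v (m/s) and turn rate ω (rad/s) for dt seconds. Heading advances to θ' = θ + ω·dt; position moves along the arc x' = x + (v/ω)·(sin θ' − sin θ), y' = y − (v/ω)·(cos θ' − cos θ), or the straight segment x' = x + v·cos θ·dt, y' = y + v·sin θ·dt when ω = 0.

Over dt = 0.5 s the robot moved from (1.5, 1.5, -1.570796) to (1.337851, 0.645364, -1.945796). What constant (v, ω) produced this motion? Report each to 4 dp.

Δθ = -1.945796 − -1.570796 = -0.375000
ω = Δθ/dt = -0.375000/0.5 = -0.7500
R = −Δy/(cos θ' − cos θ) = -2.3333
v = R·ω = -2.3333·-0.7500 = 1.7500

v = 1.7500, ω = -0.7500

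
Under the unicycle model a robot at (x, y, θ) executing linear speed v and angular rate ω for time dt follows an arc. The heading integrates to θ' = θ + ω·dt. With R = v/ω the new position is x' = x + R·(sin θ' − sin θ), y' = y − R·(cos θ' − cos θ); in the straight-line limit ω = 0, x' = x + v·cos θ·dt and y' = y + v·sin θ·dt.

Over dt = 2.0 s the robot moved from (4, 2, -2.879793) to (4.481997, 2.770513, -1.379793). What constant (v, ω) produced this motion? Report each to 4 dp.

Δθ = -1.379793 − -2.879793 = 1.500000
ω = Δθ/dt = 1.500000/2.0 = 0.7500
R = −Δy/(cos θ' − cos θ) = -0.6667
v = R·ω = -0.6667·0.7500 = -0.5000

v = -0.5000, ω = 0.7500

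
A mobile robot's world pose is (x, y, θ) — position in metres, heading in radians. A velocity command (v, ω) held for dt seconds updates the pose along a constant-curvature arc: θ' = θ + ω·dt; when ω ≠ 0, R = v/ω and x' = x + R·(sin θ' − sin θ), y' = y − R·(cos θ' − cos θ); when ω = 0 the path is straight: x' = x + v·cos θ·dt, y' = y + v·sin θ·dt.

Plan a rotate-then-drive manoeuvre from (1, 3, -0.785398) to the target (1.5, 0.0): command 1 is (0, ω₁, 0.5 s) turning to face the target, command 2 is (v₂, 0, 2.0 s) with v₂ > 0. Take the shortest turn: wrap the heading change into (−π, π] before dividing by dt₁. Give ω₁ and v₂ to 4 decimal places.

heading to target = atan2(0−3, 1.5−1) = -1.4056
Δθ = wrap(-1.4056 − -0.7854) = -0.6202; ω₁ = Δθ/dt₁ = -1.2405
distance = √((1.5−1)² + (0−3)²) = 3.0414; v₂ = distance/dt₂ = 1.5207

ω₁ = -1.2405, v₂ = 1.5207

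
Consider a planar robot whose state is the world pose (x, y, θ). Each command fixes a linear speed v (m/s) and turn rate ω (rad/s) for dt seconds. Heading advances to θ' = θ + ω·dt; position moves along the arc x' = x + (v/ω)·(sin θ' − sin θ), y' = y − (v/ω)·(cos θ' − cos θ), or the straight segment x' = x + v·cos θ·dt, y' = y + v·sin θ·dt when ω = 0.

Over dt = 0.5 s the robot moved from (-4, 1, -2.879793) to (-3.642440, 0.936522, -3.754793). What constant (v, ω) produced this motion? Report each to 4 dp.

Δθ = -3.754793 − -2.879793 = -0.875000
ω = Δθ/dt = -0.875000/0.5 = -1.7500
R = Δx/(sin θ' − sin θ) = 0.4286
v = R·ω = 0.4286·-1.7500 = -0.7500

v = -0.7500, ω = -1.7500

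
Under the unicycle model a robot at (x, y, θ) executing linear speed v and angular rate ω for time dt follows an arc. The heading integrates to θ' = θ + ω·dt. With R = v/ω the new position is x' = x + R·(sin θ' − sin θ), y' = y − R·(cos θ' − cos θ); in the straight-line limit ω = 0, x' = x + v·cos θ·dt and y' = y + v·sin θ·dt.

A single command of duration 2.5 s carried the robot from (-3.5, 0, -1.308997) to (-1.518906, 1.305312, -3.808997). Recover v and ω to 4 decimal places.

Δθ = -3.808997 − -1.308997 = -2.500000
ω = Δθ/dt = -2.500000/2.5 = -1.0000
R = Δx/(sin θ' − sin θ) = 1.2500
v = R·ω = 1.2500·-1.0000 = -1.2500

v = -1.2500, ω = -1.0000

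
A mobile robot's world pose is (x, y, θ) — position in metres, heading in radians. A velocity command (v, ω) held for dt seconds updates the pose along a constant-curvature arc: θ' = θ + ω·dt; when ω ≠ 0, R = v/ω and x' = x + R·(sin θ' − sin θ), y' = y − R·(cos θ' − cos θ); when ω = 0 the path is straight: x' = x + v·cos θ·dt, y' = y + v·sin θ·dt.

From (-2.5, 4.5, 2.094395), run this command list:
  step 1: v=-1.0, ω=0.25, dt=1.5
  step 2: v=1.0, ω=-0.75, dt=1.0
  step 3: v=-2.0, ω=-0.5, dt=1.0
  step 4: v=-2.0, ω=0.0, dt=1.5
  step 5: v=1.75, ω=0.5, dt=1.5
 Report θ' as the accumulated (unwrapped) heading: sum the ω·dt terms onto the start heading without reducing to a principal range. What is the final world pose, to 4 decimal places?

(-3.3086, 1.9935, 1.9694)

step 1: θ'=2.4694 (R=-4.0000) → pose (-1.5267, 3.3702, 2.4694)
step 2: θ'=1.7194 (R=-1.3333) → pose (-2.0151, 4.2160, 1.7194)
step 3: θ'=1.2194 (R=4.0000) → pose (-2.2154, 2.2470, 1.2194)
step 4: θ'=1.2194 (straight) → pose (-3.2481, -0.5697, 1.2194)
step 5: θ'=1.9694 (R=3.5000) → pose (-3.3086, 1.9935, 1.9694)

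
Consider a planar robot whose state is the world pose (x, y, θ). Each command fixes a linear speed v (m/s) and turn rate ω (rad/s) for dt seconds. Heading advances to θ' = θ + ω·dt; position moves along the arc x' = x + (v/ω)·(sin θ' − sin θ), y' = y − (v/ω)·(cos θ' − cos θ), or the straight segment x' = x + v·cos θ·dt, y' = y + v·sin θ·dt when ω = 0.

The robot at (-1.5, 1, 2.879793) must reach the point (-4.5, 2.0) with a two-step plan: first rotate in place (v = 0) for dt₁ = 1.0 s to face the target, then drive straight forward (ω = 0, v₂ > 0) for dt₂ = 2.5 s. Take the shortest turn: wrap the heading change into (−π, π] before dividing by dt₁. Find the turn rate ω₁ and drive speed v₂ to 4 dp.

heading to target = atan2(2−1, -4.5−-1.5) = 2.8198
Δθ = wrap(2.8198 − 2.8798) = -0.0600; ω₁ = Δθ/dt₁ = -0.0600
distance = √((-4.5−-1.5)² + (2−1)²) = 3.1623; v₂ = distance/dt₂ = 1.2649

ω₁ = -0.0600, v₂ = 1.2649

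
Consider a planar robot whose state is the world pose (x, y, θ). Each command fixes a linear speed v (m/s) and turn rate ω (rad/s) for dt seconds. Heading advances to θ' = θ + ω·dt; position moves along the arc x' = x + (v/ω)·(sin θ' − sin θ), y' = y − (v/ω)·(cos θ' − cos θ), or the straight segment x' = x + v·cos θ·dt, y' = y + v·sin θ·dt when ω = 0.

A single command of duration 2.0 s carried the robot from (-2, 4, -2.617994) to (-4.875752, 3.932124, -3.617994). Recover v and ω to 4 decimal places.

v = 1.5000, ω = -0.5000

Δθ = -3.617994 − -2.617994 = -1.000000
ω = Δθ/dt = -1.000000/2.0 = -0.5000
R = Δx/(sin θ' − sin θ) = -3.0000
v = R·ω = -3.0000·-0.5000 = 1.5000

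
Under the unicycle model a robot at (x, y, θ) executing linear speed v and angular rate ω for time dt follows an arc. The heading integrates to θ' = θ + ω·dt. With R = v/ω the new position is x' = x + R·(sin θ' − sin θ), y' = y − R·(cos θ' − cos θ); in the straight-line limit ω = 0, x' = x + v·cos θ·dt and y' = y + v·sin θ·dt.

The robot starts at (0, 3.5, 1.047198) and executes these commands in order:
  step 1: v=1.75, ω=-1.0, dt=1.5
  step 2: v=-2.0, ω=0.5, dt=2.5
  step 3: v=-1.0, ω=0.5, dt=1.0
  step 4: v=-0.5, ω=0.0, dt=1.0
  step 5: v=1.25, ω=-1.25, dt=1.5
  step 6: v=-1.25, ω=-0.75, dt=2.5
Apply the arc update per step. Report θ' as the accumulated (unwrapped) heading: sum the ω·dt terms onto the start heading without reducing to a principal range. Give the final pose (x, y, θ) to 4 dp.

(-1.6004, 5.3084, -2.4528)

step 1: θ'=-0.4528 (R=-1.7500) → pose (2.2811, 4.1986, -0.4528)
step 2: θ'=0.7972 (R=-4.0000) → pose (-2.3304, 3.3966, 0.7972)
step 3: θ'=1.2972 (R=-2.0000) → pose (-2.8252, 2.5396, 1.2972)
step 4: θ'=1.2972 (straight) → pose (-2.9603, 2.0582, 1.2972)
step 5: θ'=-0.5778 (R=-1.0000) → pose (-1.4513, 2.6256, -0.5778)
step 6: θ'=-2.4528 (R=1.6667) → pose (-1.6004, 5.3084, -2.4528)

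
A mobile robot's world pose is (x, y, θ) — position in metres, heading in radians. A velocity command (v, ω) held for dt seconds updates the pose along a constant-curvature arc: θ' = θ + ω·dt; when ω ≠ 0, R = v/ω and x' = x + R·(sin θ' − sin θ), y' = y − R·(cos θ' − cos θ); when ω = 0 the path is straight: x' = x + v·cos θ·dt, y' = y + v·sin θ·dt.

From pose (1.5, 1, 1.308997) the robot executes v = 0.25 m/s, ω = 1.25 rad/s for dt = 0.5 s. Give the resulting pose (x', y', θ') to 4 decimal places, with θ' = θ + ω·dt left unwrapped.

θ' = 1.3090 + 1.25·0.5 = 1.9340
R = v/ω = 0.25/1.25 = 0.2000
x' = 1.5 + 0.2000·(sin 1.9340 − sin 1.3090) = 1.4938
y' = 1 − 0.2000·(cos 1.9340 − cos 1.3090) = 1.1228

(1.4938, 1.1228, 1.9340)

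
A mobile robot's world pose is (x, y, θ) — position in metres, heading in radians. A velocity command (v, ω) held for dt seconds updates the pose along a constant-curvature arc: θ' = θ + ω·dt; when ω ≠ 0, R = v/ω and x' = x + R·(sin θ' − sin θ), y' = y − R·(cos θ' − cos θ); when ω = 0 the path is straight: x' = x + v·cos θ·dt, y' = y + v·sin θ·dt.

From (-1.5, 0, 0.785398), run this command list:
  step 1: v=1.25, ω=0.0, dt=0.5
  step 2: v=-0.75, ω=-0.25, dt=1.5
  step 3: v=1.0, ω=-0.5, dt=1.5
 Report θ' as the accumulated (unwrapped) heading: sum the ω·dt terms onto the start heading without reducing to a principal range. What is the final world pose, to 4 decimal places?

(-0.5183, -0.1358, -0.3396)

step 1: θ'=0.7854 (straight) → pose (-1.0581, 0.4419, 0.7854)
step 2: θ'=0.4104 (R=3.0000) → pose (-1.9825, -0.1876, 0.4104)
step 3: θ'=-0.3396 (R=-2.0000) → pose (-0.5183, -0.1358, -0.3396)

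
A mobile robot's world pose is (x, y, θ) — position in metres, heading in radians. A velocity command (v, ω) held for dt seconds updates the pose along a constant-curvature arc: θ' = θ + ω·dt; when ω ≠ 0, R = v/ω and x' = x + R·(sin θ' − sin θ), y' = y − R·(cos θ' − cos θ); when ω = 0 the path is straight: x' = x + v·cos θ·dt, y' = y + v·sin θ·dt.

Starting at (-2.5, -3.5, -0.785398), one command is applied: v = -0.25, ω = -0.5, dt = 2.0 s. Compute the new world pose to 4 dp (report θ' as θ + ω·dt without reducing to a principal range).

(-2.6350, -3.0400, -1.7854)

θ' = -0.7854 + -0.5·2.0 = -1.7854
R = v/ω = -0.25/-0.5 = 0.5000
x' = -2.5 + 0.5000·(sin -1.7854 − sin -0.7854) = -2.6350
y' = -3.5 − 0.5000·(cos -1.7854 − cos -0.7854) = -3.0400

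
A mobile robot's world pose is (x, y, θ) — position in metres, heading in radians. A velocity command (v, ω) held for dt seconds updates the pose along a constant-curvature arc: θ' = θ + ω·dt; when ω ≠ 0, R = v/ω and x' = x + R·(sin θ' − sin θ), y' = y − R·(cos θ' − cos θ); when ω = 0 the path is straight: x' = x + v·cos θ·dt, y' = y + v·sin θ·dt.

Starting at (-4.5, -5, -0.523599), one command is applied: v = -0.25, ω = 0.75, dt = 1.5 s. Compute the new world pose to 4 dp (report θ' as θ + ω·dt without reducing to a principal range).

(-4.8553, -5.0138, 0.6014)

θ' = -0.5236 + 0.75·1.5 = 0.6014
R = v/ω = -0.25/0.75 = -0.3333
x' = -4.5 + -0.3333·(sin 0.6014 − sin -0.5236) = -4.8553
y' = -5 − -0.3333·(cos 0.6014 − cos -0.5236) = -5.0138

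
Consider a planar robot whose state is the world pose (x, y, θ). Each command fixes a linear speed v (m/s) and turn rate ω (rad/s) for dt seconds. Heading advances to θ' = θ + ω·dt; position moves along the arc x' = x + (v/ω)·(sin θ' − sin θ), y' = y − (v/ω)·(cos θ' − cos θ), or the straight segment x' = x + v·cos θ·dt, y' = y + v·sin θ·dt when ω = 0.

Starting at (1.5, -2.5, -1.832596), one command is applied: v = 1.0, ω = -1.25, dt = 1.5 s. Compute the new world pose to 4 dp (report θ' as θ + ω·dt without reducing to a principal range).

(0.2982, -2.9682, -3.7076)

θ' = -1.8326 + -1.25·1.5 = -3.7076
R = v/ω = 1.0/-1.25 = -0.8000
x' = 1.5 + -0.8000·(sin -3.7076 − sin -1.8326) = 0.2982
y' = -2.5 − -0.8000·(cos -3.7076 − cos -1.8326) = -2.9682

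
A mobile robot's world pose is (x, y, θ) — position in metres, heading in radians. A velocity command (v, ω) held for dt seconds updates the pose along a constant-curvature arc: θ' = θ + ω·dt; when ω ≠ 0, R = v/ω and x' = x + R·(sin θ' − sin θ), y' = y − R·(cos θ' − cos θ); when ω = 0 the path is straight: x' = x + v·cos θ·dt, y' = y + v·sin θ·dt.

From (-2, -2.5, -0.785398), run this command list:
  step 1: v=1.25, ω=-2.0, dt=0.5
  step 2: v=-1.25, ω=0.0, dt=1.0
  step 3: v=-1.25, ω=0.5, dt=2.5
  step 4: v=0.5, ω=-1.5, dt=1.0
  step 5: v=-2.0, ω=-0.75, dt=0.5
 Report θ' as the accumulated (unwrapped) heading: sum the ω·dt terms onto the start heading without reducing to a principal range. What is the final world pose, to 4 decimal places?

(-2.0010, 1.1830, -2.4104)

step 1: θ'=-1.7854 (R=-0.6250) → pose (-1.8313, -3.0750, -1.7854)
step 2: θ'=-1.7854 (straight) → pose (-1.5651, -1.8537, -1.7854)
step 3: θ'=-0.5354 (R=-2.5000) → pose (-2.7323, 0.8288, -0.5354)
step 4: θ'=-2.0354 (R=-0.3333) → pose (-2.6043, 0.3928, -2.0354)
step 5: θ'=-2.4104 (R=2.6667) → pose (-2.0010, 1.1830, -2.4104)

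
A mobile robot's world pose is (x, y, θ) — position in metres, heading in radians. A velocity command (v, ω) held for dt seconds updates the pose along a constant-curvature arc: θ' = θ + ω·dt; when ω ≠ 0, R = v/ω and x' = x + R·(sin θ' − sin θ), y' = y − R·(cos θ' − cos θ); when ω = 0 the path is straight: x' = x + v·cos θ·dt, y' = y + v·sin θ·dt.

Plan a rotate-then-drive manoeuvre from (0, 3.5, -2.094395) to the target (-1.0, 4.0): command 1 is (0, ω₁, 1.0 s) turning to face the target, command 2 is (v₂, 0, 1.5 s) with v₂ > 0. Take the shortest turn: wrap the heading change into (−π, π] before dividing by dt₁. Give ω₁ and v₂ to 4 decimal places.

ω₁ = -1.5108, v₂ = 0.7454

heading to target = atan2(4−3.5, -1−0) = 2.6779
Δθ = wrap(2.6779 − -2.0944) = -1.5108; ω₁ = Δθ/dt₁ = -1.5108
distance = √((-1−0)² + (4−3.5)²) = 1.1180; v₂ = distance/dt₂ = 0.7454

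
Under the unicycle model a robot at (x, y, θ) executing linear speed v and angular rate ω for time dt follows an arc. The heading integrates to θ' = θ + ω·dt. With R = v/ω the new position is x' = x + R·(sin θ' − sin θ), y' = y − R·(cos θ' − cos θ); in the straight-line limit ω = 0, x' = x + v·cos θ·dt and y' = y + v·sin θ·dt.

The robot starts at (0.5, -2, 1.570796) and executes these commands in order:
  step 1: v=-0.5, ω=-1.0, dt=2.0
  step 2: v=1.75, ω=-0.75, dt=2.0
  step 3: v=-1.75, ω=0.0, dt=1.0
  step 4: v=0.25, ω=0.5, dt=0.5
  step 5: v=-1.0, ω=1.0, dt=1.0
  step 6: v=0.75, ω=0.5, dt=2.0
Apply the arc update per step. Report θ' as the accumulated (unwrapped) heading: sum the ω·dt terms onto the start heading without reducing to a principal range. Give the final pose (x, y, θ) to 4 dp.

(2.6403, -3.2474, 0.3208)

step 1: θ'=-0.4292 (R=0.5000) → pose (-0.2081, -2.4546, -0.4292)
step 2: θ'=-1.9292 (R=-2.3333) → pose (1.0060, -5.3948, -1.9292)
step 3: θ'=-1.9292 (straight) → pose (1.6199, -3.7560, -1.9292)
step 4: θ'=-1.6792 (R=0.5000) → pose (1.5910, -3.8773, -1.6792)
step 5: θ'=-0.6792 (R=-1.0000) → pose (1.2251, -2.9911, -0.6792)
step 6: θ'=0.3208 (R=1.5000) → pose (2.6403, -3.2474, 0.3208)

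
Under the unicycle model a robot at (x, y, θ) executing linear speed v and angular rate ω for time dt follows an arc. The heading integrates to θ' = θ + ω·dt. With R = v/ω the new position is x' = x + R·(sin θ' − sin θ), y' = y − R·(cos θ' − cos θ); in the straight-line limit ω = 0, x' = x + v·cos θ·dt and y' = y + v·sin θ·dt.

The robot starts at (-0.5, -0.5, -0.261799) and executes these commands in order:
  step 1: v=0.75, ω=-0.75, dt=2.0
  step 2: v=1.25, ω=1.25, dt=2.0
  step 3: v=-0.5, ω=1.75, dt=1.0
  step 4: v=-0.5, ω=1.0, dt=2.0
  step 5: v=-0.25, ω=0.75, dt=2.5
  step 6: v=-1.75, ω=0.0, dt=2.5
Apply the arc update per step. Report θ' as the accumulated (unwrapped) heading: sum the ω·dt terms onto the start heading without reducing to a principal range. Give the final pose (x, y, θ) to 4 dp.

(-2.0248, -2.6810, 6.3632)

step 1: θ'=-1.7618 (R=-1.0000) → pose (0.2230, -1.6558, -1.7618)
step 2: θ'=0.7382 (R=1.0000) → pose (1.8778, -2.5853, 0.7382)
step 3: θ'=2.4882 (R=-0.2857) → pose (1.8964, -3.0235, 2.4882)
step 4: θ'=4.4882 (R=-0.5000) → pose (2.6878, -2.7376, 4.4882)
step 5: θ'=6.3632 (R=-0.3333) → pose (2.3362, -2.3313, 6.3632)
step 6: θ'=6.3632 (straight) → pose (-2.0248, -2.6810, 6.3632)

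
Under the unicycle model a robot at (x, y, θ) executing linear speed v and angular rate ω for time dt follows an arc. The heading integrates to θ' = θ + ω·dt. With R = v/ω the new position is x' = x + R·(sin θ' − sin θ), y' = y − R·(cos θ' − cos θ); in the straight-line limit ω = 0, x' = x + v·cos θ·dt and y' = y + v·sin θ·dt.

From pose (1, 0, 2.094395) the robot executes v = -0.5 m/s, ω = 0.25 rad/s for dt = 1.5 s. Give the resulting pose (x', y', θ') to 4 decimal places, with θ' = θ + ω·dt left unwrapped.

θ' = 2.0944 + 0.25·1.5 = 2.4694
R = v/ω = -0.5/0.25 = -2.0000
x' = 1 + -2.0000·(sin 2.4694 − sin 2.0944) = 1.4866
y' = 0 − -2.0000·(cos 2.4694 − cos 2.0944) = -0.5649

(1.4866, -0.5649, 2.4694)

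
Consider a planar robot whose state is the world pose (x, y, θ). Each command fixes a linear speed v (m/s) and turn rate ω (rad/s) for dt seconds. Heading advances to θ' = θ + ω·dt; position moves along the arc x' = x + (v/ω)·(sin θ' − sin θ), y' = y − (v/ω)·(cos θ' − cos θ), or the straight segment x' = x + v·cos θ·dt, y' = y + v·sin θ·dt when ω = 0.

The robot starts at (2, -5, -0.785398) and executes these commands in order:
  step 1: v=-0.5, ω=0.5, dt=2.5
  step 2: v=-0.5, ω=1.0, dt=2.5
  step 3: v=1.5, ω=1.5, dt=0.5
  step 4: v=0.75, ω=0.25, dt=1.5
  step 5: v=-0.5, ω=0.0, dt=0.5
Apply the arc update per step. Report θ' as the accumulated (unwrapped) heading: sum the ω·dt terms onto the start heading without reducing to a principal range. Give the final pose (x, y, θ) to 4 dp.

(-0.4019, -6.4643, 4.0896)

step 1: θ'=0.4646 (R=-1.0000) → pose (0.8448, -4.8131, 0.4646)
step 2: θ'=2.9646 (R=-0.5000) → pose (0.9808, -5.7523, 2.9646)
step 3: θ'=3.7146 (R=1.0000) → pose (0.2626, -5.8964, 3.7146)
step 4: θ'=4.0896 (R=3.0000) → pose (-0.5477, -6.6673, 4.0896)
step 5: θ'=4.0896 (straight) → pose (-0.4019, -6.4643, 4.0896)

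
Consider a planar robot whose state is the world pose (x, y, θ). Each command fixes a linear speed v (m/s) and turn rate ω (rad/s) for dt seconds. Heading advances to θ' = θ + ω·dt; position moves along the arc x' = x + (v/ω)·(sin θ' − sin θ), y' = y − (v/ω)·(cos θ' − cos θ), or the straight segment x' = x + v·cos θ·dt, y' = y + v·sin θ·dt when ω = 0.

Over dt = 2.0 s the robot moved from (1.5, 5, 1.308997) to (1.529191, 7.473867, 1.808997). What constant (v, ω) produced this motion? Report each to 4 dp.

Δθ = 1.808997 − 1.308997 = 0.500000
ω = Δθ/dt = 0.500000/2.0 = 0.2500
R = −Δy/(cos θ' − cos θ) = 5.0000
v = R·ω = 5.0000·0.2500 = 1.2500

v = 1.2500, ω = 0.2500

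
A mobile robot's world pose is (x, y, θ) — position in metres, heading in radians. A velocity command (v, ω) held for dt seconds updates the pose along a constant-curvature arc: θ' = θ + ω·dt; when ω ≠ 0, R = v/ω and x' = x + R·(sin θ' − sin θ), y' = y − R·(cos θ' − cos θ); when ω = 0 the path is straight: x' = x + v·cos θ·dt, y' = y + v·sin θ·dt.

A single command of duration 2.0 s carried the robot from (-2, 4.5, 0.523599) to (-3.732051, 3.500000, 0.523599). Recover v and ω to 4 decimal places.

v = -1.0000, ω = 0.0000

Δθ = 0.523599 − 0.523599 = 0.000000
ω = Δθ/dt = 0.000000/2.0 = 0.0000
ω = 0 → v = (Δx·cos θ + Δy·sin θ)/dt = -1.0000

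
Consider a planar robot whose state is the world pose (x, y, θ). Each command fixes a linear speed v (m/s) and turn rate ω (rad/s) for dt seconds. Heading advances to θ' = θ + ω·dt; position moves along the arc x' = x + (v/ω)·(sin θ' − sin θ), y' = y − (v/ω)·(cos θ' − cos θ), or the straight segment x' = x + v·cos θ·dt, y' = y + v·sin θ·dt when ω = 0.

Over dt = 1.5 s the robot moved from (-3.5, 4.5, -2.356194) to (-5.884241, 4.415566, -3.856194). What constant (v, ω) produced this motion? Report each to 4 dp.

Δθ = -3.856194 − -2.356194 = -1.500000
ω = Δθ/dt = -1.500000/1.5 = -1.0000
R = Δx/(sin θ' − sin θ) = -1.7500
v = R·ω = -1.7500·-1.0000 = 1.7500

v = 1.7500, ω = -1.0000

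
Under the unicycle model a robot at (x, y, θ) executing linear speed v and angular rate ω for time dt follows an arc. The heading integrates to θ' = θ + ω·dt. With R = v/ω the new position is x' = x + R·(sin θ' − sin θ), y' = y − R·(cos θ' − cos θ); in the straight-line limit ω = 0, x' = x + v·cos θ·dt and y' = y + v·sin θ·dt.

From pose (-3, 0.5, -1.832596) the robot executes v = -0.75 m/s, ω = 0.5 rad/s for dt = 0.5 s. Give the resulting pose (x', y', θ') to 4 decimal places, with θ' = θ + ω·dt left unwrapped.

(-2.9490, 0.8705, -1.5826)

θ' = -1.8326 + 0.5·0.5 = -1.5826
R = v/ω = -0.75/0.5 = -1.5000
x' = -3 + -1.5000·(sin -1.5826 − sin -1.8326) = -2.9490
y' = 0.5 − -1.5000·(cos -1.5826 − cos -1.8326) = 0.8705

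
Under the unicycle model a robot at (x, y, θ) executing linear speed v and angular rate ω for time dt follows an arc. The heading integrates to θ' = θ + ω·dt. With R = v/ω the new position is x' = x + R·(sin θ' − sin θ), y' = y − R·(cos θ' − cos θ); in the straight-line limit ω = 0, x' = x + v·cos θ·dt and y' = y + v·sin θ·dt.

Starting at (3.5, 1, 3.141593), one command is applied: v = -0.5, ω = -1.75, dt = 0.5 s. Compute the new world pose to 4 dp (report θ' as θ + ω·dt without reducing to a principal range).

(3.7193, 0.8974, 2.2666)

θ' = 3.1416 + -1.75·0.5 = 2.2666
R = v/ω = -0.5/-1.75 = 0.2857
x' = 3.5 + 0.2857·(sin 2.2666 − sin 3.1416) = 3.7193
y' = 1 − 0.2857·(cos 2.2666 − cos 3.1416) = 0.8974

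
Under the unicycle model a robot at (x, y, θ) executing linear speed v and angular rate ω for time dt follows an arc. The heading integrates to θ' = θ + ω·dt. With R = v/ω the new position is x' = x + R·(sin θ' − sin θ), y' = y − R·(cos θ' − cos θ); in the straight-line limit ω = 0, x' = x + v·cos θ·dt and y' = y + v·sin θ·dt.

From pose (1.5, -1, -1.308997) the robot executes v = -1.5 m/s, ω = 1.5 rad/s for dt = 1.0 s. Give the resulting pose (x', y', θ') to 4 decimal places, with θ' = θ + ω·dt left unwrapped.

(0.3442, -0.2770, 0.1910)

θ' = -1.3090 + 1.5·1.0 = 0.1910
R = v/ω = -1.5/1.5 = -1.0000
x' = 1.5 + -1.0000·(sin 0.1910 − sin -1.3090) = 0.3442
y' = -1 − -1.0000·(cos 0.1910 − cos -1.3090) = -0.2770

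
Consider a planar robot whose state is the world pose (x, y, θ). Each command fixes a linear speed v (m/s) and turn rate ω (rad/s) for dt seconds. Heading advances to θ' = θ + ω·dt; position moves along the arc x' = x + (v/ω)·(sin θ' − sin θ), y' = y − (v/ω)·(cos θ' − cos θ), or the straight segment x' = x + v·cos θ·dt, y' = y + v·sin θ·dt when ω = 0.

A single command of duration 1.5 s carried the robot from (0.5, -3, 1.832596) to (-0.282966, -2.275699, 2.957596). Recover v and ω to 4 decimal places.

Δθ = 2.957596 − 1.832596 = 1.125000
ω = Δθ/dt = 1.125000/1.5 = 0.7500
R = Δx/(sin θ' − sin θ) = 1.0000
v = R·ω = 1.0000·0.7500 = 0.7500

v = 0.7500, ω = 0.7500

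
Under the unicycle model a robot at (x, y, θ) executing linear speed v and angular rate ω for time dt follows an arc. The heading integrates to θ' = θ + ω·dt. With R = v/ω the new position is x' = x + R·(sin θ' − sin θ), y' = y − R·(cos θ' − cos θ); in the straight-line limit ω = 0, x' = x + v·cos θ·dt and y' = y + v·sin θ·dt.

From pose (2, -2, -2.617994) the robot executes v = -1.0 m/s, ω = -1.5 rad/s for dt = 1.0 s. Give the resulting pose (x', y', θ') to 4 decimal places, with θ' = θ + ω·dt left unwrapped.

θ' = -2.6180 + -1.5·1.0 = -4.1180
R = v/ω = -1.0/-1.5 = 0.6667
x' = 2 + 0.6667·(sin -4.1180 − sin -2.6180) = 2.8857
y' = -2 − 0.6667·(cos -4.1180 − cos -2.6180) = -2.2040

(2.8857, -2.2040, -4.1180)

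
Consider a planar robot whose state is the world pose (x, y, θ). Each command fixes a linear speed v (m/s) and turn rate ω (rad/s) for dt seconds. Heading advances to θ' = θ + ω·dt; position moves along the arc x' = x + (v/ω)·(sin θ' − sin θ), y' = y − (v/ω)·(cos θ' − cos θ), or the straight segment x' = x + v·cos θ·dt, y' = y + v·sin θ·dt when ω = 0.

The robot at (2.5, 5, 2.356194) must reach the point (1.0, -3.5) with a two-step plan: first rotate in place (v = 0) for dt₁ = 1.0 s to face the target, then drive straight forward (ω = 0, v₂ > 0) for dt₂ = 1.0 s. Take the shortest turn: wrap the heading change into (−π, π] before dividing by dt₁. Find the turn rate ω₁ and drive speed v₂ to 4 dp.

ω₁ = 2.1815, v₂ = 8.6313

heading to target = atan2(-3.5−5, 1−2.5) = -1.7455
Δθ = wrap(-1.7455 − 2.3562) = 2.1815; ω₁ = Δθ/dt₁ = 2.1815
distance = √((1−2.5)² + (-3.5−5)²) = 8.6313; v₂ = distance/dt₂ = 8.6313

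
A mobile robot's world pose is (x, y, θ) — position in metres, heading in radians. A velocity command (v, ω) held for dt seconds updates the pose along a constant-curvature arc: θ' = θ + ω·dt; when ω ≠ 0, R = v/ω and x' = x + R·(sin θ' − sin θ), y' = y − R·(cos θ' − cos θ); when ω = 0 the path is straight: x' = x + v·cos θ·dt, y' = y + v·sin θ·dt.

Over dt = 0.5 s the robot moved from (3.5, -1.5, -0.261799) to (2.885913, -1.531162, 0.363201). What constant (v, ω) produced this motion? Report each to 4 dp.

Δθ = 0.363201 − -0.261799 = 0.625000
ω = Δθ/dt = 0.625000/0.5 = 1.2500
R = Δx/(sin θ' − sin θ) = -1.0000
v = R·ω = -1.0000·1.2500 = -1.2500

v = -1.2500, ω = 1.2500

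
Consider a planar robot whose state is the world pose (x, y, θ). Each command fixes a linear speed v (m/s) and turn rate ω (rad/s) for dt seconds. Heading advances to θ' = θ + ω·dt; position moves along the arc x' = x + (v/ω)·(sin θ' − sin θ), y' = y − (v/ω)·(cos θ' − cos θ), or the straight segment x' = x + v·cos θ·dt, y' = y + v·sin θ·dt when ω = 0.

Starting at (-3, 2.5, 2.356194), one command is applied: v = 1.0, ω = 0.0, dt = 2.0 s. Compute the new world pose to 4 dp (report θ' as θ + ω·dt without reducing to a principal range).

(-4.4142, 3.9142, 2.3562)

θ' = 2.3562 + 0.0·2.0 = 2.3562
ω = 0 → straight: x' = -3 + 1.0·cos(2.3562)·2.0 = -4.4142
y' = 2.5 + 1.0·sin(2.3562)·2.0 = 3.9142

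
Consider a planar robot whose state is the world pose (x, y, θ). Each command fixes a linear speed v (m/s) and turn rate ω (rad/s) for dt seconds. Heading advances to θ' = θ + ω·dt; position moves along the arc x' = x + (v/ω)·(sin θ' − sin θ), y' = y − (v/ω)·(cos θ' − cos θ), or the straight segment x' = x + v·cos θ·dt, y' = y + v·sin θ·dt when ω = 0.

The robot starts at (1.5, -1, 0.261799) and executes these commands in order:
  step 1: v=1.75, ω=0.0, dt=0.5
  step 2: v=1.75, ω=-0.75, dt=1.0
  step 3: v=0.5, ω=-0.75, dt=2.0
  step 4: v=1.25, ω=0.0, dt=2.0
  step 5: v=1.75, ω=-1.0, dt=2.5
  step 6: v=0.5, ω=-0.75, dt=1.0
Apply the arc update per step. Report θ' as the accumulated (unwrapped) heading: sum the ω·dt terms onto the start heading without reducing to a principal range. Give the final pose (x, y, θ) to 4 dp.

step 1: θ'=0.2618 (straight) → pose (2.3452, -0.7735, 0.2618)
step 2: θ'=-0.4882 (R=-2.3333) → pose (4.0435, -0.9666, -0.4882)
step 3: θ'=-1.9882 (R=-0.6667) → pose (4.3403, -1.8257, -1.9882)
step 4: θ'=-1.9882 (straight) → pose (3.3268, -4.1110, -1.9882)
step 5: θ'=-4.4882 (R=-1.7500) → pose (0.0208, -3.7906, -4.4882)
step 6: θ'=-5.2382 (R=-0.6667) → pose (0.0942, -3.3078, -5.2382)

(0.0942, -3.3078, -5.2382)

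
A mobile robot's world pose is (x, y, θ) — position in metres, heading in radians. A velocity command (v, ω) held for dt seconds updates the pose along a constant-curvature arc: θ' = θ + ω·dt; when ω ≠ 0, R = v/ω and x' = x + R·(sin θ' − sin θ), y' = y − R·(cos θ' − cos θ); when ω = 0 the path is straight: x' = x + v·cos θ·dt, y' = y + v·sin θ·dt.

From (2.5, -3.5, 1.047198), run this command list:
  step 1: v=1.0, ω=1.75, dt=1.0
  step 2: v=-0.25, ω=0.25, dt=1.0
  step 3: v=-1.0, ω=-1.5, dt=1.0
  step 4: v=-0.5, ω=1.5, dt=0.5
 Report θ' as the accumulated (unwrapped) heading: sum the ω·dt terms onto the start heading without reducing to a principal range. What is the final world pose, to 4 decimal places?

(3.1291, -3.6394, 2.2972)

step 1: θ'=2.7972 (R=0.5714) → pose (2.1981, -2.6764, 2.7972)
step 2: θ'=3.0472 (R=-1.0000) → pose (2.4414, -2.7307, 3.0472)
step 3: θ'=1.5472 (R=0.6667) → pose (3.0451, -3.4101, 1.5472)
step 4: θ'=2.2972 (R=-0.3333) → pose (3.1291, -3.6394, 2.2972)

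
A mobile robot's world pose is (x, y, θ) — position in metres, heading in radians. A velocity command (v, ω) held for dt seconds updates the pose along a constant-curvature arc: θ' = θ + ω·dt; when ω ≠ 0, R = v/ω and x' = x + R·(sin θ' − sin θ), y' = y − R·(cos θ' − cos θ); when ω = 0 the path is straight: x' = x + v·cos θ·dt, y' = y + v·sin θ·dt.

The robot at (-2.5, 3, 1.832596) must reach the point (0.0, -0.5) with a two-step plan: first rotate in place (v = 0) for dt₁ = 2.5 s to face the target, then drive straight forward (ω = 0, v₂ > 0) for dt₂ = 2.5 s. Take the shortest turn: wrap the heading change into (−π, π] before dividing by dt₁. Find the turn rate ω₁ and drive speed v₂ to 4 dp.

heading to target = atan2(-0.5−3, 0−-2.5) = -0.9505
Δθ = wrap(-0.9505 − 1.8326) = -2.7831; ω₁ = Δθ/dt₁ = -1.1133
distance = √((0−-2.5)² + (-0.5−3)²) = 4.3012; v₂ = distance/dt₂ = 1.7205

ω₁ = -1.1133, v₂ = 1.7205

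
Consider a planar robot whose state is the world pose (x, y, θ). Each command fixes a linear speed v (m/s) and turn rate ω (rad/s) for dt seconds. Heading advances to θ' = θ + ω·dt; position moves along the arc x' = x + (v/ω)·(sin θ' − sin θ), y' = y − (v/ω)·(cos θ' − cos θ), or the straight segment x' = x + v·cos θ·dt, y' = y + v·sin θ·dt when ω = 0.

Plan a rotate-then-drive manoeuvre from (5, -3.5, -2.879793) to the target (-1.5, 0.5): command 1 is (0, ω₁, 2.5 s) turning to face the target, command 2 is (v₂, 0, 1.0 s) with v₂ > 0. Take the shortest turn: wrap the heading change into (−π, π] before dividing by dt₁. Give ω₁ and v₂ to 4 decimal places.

ω₁ = -0.3254, v₂ = 7.6322

heading to target = atan2(0.5−-3.5, -1.5−5) = 2.5899
Δθ = wrap(2.5899 − -2.8798) = -0.8135; ω₁ = Δθ/dt₁ = -0.3254
distance = √((-1.5−5)² + (0.5−-3.5)²) = 7.6322; v₂ = distance/dt₂ = 7.6322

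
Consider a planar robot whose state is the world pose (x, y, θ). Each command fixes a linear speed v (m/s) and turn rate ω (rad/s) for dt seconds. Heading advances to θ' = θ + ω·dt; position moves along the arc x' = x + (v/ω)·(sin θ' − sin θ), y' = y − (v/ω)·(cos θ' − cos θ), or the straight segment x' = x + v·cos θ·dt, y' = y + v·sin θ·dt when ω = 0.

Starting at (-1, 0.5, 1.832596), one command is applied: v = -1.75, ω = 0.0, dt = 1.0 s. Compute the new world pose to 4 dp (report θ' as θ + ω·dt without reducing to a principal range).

θ' = 1.8326 + 0.0·1.0 = 1.8326
ω = 0 → straight: x' = -1 + -1.75·cos(1.8326)·1.0 = -0.5471
y' = 0.5 + -1.75·sin(1.8326)·1.0 = -1.1904

(-0.5471, -1.1904, 1.8326)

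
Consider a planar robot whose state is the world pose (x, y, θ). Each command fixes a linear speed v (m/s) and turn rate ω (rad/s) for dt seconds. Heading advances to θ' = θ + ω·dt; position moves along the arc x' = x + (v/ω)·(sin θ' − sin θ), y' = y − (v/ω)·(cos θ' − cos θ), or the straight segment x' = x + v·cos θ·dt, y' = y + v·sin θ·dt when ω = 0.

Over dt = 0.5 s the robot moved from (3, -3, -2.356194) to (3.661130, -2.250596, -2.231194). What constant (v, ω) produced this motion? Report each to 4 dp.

Δθ = -2.231194 − -2.356194 = 0.125000
ω = Δθ/dt = 0.125000/0.5 = 0.2500
R = −Δy/(cos θ' − cos θ) = -8.0000
v = R·ω = -8.0000·0.2500 = -2.0000

v = -2.0000, ω = 0.2500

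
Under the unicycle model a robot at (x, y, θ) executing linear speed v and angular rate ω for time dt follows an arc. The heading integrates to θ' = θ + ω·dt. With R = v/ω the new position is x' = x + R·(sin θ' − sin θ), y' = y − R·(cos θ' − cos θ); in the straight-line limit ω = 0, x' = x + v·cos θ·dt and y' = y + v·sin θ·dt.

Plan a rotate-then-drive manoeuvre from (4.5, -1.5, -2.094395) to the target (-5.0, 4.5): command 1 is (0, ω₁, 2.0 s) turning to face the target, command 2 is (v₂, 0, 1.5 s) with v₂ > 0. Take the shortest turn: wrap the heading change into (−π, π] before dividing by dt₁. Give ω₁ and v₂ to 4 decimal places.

ω₁ = -0.8053, v₂ = 7.4907

heading to target = atan2(4.5−-1.5, -5−4.5) = 2.5783
Δθ = wrap(2.5783 − -2.0944) = -1.6105; ω₁ = Δθ/dt₁ = -0.8053
distance = √((-5−4.5)² + (4.5−-1.5)²) = 11.2361; v₂ = distance/dt₂ = 7.4907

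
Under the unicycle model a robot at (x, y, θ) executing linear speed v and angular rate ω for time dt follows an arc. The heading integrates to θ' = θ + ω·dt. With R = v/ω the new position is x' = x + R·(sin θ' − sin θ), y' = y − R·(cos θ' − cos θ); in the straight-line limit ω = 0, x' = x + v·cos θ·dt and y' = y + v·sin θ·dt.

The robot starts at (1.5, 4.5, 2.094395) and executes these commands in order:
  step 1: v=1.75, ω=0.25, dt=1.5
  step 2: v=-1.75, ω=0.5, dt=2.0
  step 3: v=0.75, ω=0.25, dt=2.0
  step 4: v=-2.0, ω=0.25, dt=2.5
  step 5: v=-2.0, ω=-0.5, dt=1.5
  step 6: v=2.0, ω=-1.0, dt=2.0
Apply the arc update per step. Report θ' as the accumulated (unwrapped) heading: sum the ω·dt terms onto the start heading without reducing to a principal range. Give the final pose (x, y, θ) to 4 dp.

(2.0809, 13.1285, 1.8444)

step 1: θ'=2.4694 (R=7.0000) → pose (-0.2032, 6.4772, 2.4694)
step 2: θ'=3.4694 (R=-3.5000) → pose (3.1031, 5.9021, 3.4694)
step 3: θ'=3.9694 (R=3.0000) → pose (1.8597, 5.0914, 3.9694)
step 4: θ'=4.5944 (R=-8.0000) → pose (3.9125, 9.5616, 4.5944)
step 5: θ'=3.8444 (R=4.0000) → pose (5.2992, 12.1428, 3.8444)
step 6: θ'=1.8444 (R=-2.0000) → pose (2.0809, 13.1285, 1.8444)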